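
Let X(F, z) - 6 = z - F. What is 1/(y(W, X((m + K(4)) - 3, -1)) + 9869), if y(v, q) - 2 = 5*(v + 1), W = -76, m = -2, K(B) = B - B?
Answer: 1/9496 ≈ 0.00010531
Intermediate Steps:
K(B) = 0
X(F, z) = 6 + z - F (X(F, z) = 6 + (z - F) = 6 + z - F)
y(v, q) = 7 + 5*v (y(v, q) = 2 + 5*(v + 1) = 2 + 5*(1 + v) = 2 + (5 + 5*v) = 7 + 5*v)
1/(y(W, X((m + K(4)) - 3, -1)) + 9869) = 1/((7 + 5*(-76)) + 9869) = 1/((7 - 380) + 9869) = 1/(-373 + 9869) = 1/9496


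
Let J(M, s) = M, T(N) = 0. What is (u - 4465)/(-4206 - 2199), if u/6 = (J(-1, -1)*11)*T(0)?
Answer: 893/1281 ≈ 0.69711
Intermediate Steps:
u = 0 (u = 6*(-1*11*0) = 6*(-11*0) = 6*0 = 0)
(u - 4465)/(-4206 - 2199) = (0 - 4465)/(-4206 - 2199) = -4465/(-6405) = -4465*(-1/6405) = 893/1281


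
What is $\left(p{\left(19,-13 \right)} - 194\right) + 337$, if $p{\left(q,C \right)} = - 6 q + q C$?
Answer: $-218$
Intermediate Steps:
$p{\left(q,C \right)} = - 6 q + C q$
$\left(p{\left(19,-13 \right)} - 194\right) + 337 = \left(19 \left(-6 - 13\right) - 194\right) + 337 = \left(19 \left(-19\right) - 194\right) + 337 = \left(-361 - 194\right) + 337 = -555 + 337 = -218$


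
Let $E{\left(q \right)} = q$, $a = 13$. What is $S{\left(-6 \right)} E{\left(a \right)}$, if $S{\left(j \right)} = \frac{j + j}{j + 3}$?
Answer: $52$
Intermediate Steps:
$S{\left(j \right)} = \frac{2 j}{3 + j}$
$S{\left(-6 \right)} E{\left(a \right)} = 2 \left(-6\right) \frac{1}{3 - 6} \cdot 13 = 2 \left(-6\right) \frac{1}{-3} \cdot 13 = 2 \left(-6\right) \left(- \frac{1}{3}\right) 13 = 4 \cdot 13 = 52$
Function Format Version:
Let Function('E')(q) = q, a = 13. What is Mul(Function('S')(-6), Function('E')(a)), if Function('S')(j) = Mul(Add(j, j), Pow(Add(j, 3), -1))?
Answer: 52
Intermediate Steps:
Function('S')(j) = Mul(2, j, Pow(Add(3, j), -1)) (Function('S')(j) = Mul(Mul(2, j), Pow(Add(3, j), -1)) = Mul(2, j, Pow(Add(3, j), -1)))
Mul(Function('S')(-6), Function('E')(a)) = Mul(Mul(2, -6, Pow(Add(3, -6), -1)), 13) = Mul(Mul(2, -6, Pow(-3, -1)), 13) = Mul(Mul(2, -6, Rational(-1, 3)), 13) = Mul(4, 13) = 52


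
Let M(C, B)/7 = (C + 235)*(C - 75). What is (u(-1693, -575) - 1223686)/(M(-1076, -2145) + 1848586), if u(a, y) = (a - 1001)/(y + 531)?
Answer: -26919745/189739506 ≈ -0.14188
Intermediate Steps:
M(C, B) = 7*(-75 + C)*(235 + C) (M(C, B) = 7*((C + 235)*(C - 75)) = 7*((235 + C)*(-75 + C)) = 7*((-75 + C)*(235 + C)) = 7*(-75 + C)*(235 + C))
u(a, y) = (-1001 + a)/(531 + y)
(u(-1693, -575) - 1223686)/(M(-1076, -2145) + 1848586) = ((-1001 - 1693)/(531 - 575) - 1223686)/((-123375 + 7*(-1076)² + 1120*(-1076)) + 1848586) = (-2694/(-44) - 1223686)/((-123375 + 7*1157776 - 1205120) + 1848586) = (-1/44*(-2694) - 1223686)/((-123375 + 8104432 - 1205120) + 1848586) = (1347/22 - 1223686)/(6775937 + 1848586) = -26919745/22/8624523 = -26919745/22*1/8624523 = -26919745/189739506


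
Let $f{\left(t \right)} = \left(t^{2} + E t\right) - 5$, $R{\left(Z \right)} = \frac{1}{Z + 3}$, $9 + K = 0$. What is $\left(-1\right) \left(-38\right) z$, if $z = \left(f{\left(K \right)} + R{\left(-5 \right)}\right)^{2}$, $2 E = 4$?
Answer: $\frac{251275}{2} \approx 1.2564 \cdot 10^{5}$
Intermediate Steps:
$K = -9$ ($K = -9 + 0 = -9$)
$R{\left(Z \right)} = \frac{1}{3 + Z}$
$E = 2$ ($E = \frac{1}{2} \cdot 4 = 2$)
$f{\left(t \right)} = -5 + t^{2} + 2 t$ ($f{\left(t \right)} = \left(t^{2} + 2 t\right) - 5 = -5 + t^{2} + 2 t$)
$z = \frac{13225}{4}$ ($z = \left(\left(-5 + \left(-9\right)^{2} + 2 \left(-9\right)\right) + \frac{1}{3 - 5}\right)^{2} = \left(\left(-5 + 81 - 18\right) + \frac{1}{-2}\right)^{2} = \left(58 - \frac{1}{2}\right)^{2} = \left(\frac{115}{2}\right)^{2} = \frac{13225}{4} \approx 3306.3$)
$\left(-1\right) \left(-38\right) z = \left(-1\right) \left(-38\right) \frac{13225}{4} = 38 \cdot \frac{13225}{4} = \frac{251275}{2}$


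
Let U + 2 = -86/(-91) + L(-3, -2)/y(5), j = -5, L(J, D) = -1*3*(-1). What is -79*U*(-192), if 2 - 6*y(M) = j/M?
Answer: 6825600/91 ≈ 75007.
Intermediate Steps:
L(J, D) = 3 (L(J, D) = -3*(-1) = 3)
y(M) = ⅓ + 5/(6*M) (y(M) = ⅓ - (-5)/(6*M) = ⅓ + 5/(6*M))
U = 450/91 (U = -2 + (-86/(-91) + 3/(((⅙)*(5 + 2*5)/5))) = -2 + (-86*(-1/91) + 3/(((⅙)*(⅕)*(5 + 10)))) = -2 + (86/91 + 3/(((⅙)*(⅕)*15))) = -2 + (86/91 + 3/(½)) = -2 + (86/91 + 3*2) = -2 + (86/91 + 6) = -2 + 632/91 = 450/91 ≈ 4.9451)
-79*U*(-192) = -79*450/91*(-192) = -35550/91*(-192) = 6825600/91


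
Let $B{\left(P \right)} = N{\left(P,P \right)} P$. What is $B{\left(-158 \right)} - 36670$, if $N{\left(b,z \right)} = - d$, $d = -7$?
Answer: $-37776$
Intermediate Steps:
$N{\left(b,z \right)} = 7$ ($N{\left(b,z \right)} = \left(-1\right) \left(-7\right) = 7$)
$B{\left(P \right)} = 7 P$
$B{\left(-158 \right)} - 36670 = 7 \left(-158\right) - 36670 = -1106 - 36670 = -37776$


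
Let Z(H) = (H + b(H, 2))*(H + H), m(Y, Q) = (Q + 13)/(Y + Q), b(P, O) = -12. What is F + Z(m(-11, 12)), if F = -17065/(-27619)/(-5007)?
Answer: 89887399385/138288333 ≈ 650.00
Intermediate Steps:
m(Y, Q) = (13 + Q)/(Q + Y)
Z(H) = 2*H*(-12 + H) (Z(H) = (H - 12)*(H + H) = (-12 + H)*(2*H) = 2*H*(-12 + H))
F = -17065/138288333 (F = -17065*(-1/27619)*(-1/5007) = (17065/27619)*(-1/5007) = -17065/138288333 ≈ -0.00012340)
F + Z(m(-11, 12)) = -17065/138288333 + 2*((13 + 12)/(12 - 11))*(-12 + (13 + 12)/(12 - 11)) = -17065/138288333 + 2*(25/1)*(-12 + 25/1) = -17065/138288333 + 2*(1*25)*(-12 + 1*25) = -17065/138288333 + 2*25*(-12 + 25) = -17065/138288333 + 2*25*13 = -17065/138288333 + 650 = 89887399385/138288333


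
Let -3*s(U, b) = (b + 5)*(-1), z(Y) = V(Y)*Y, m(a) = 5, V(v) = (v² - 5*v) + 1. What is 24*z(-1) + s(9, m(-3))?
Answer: -494/3 ≈ -164.67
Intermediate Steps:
V(v) = 1 + v² - 5*v
z(Y) = Y*(1 + Y² - 5*Y) (z(Y) = (1 + Y² - 5*Y)*Y = Y*(1 + Y² - 5*Y))
s(U, b) = 5/3 + b/3 (s(U, b) = -(b + 5)*(-1)/3 = -(5 + b)*(-1)/3 = -(-5 - b)/3 = 5/3 + b/3)
24*z(-1) + s(9, m(-3)) = 24*(-(1 + (-1)² - 5*(-1))) + (5/3 + (⅓)*5) = 24*(-(1 + 1 + 5)) + (5/3 + 5/3) = 24*(-1*7) + 10/3 = 24*(-7) + 10/3 = -168 + 10/3 = -494/3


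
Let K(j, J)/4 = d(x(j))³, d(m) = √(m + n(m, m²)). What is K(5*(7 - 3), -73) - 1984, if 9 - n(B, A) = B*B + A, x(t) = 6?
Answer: -1984 - 228*I*√57 ≈ -1984.0 - 1721.4*I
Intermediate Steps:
n(B, A) = 9 - A - B² (n(B, A) = 9 - (B*B + A) = 9 - (B² + A) = 9 - (A + B²) = 9 + (-A - B²) = 9 - A - B²)
d(m) = √(9 + m - 2*m²) (d(m) = √(m + (9 - m² - m²)) = √(m + (9 - 2*m²)) = √(9 + m - 2*m²))
K(j, J) = -228*I*√57 (K(j, J) = 4*(√(9 + 6 - 2*6²))³ = 4*(√(9 + 6 - 2*36))³ = 4*(√(9 + 6 - 72))³ = 4*(√(-57))³ = 4*(I*√57)³ = 4*(-57*I*√57) = -228*I*√57)
K(5*(7 - 3), -73) - 1984 = -228*I*√57 - 1984 = -1984 - 228*I*√57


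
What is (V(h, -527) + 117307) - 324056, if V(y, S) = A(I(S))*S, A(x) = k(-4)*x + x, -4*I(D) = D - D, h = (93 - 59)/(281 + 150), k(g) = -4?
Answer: -206749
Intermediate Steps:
h = 34/431 ≈ 0.078886
I(D) = 0 (I(D) = -(D - D)/4 = -1/4*0 = 0)
A(x) = -3*x (A(x) = -4*x + x = -3*x)
V(y, S) = 0 (V(y, S) = (-3*0)*S = 0*S = 0)
(V(h, -527) + 117307) - 324056 = (0 + 117307) - 324056 = 117307 - 324056 = -206749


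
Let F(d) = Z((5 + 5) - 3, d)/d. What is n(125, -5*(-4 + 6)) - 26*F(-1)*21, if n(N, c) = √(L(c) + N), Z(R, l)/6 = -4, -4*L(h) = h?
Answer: -13104 + √510/2 ≈ -13093.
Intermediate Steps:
L(h) = -h/4
Z(R, l) = -24 (Z(R, l) = 6*(-4) = -24)
F(d) = -24/d
n(N, c) = √(N - c/4) (n(N, c) = √(-c/4 + N) = √(N - c/4))
n(125, -5*(-4 + 6)) - 26*F(-1)*21 = √(-(-5)*(-4 + 6) + 4*125)/2 - 26*(-24/(-1))*21 = √(-(-5)*2 + 500)/2 - 26*(-24*(-1))*21 = √(-1*(-10) + 500)/2 - 26*24*21 = √(10 + 500)/2 - 624*21 = √510/2 - 1*13104 = √510/2 - 13104 = -13104 + √510/2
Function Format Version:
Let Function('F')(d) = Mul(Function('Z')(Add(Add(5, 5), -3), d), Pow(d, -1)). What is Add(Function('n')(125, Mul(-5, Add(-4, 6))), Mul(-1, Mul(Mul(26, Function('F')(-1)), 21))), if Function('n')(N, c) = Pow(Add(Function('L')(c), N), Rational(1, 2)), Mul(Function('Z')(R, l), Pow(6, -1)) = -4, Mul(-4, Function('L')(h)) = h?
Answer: Add(-13104, Mul(Rational(1, 2), Pow(510, Rational(1, 2)))) ≈ -13093.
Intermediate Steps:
Function('L')(h) = Mul(Rational(-1, 4), h)
Function('Z')(R, l) = -24 (Function('Z')(R, l) = Mul(6, -4) = -24)
Function('F')(d) = Mul(-24, Pow(d, -1))
Function('n')(N, c) = Pow(Add(N, Mul(Rational(-1, 4), c)), Rational(1, 2)) (Function('n')(N, c) = Pow(Add(Mul(Rational(-1, 4), c), N), Rational(1, 2)) = Pow(Add(N, Mul(Rational(-1, 4), c)), Rational(1, 2)))
Add(Function('n')(125, Mul(-5, Add(-4, 6))), Mul(-1, Mul(Mul(26, Function('F')(-1)), 21))) = Add(Mul(Rational(1, 2), Pow(Add(Mul(-1, Mul(-5, Add(-4, 6))), Mul(4, 125)), Rational(1, 2))), Mul(-1, Mul(Mul(26, Mul(-24, Pow(-1, -1))), 21))) = Add(Mul(Rational(1, 2), Pow(Add(Mul(-1, Mul(-5, 2)), 500), Rational(1, 2))), Mul(-1, Mul(Mul(26, Mul(-24, -1)), 21))) = Add(Mul(Rational(1, 2), Pow(Add(Mul(-1, -10), 500), Rational(1, 2))), Mul(-1, Mul(Mul(26, 24), 21))) = Add(Mul(Rational(1, 2), Pow(Add(10, 500), Rational(1, 2))), Mul(-1, Mul(624, 21))) = Add(Mul(Rational(1, 2), Pow(510, Rational(1, 2))), Mul(-1, 13104)) = Add(Mul(Rational(1, 2), Pow(510, Rational(1, 2))), -13104) = Add(-13104, Mul(Rational(1, 2), Pow(510, Rational(1, 2))))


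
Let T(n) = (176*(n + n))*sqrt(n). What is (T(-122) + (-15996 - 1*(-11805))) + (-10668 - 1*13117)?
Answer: -27976 - 42944*I*sqrt(122) ≈ -27976.0 - 4.7433e+5*I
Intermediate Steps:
T(n) = 352*n**(3/2) (T(n) = (176*(2*n))*sqrt(n) = (352*n)*sqrt(n) = 352*n**(3/2))
(T(-122) + (-15996 - 1*(-11805))) + (-10668 - 1*13117) = (352*(-122)**(3/2) + (-15996 - 1*(-11805))) + (-10668 - 1*13117) = (352*(-122*I*sqrt(122)) + (-15996 + 11805)) + (-10668 - 13117) = (-42944*I*sqrt(122) - 4191) - 23785 = (-4191 - 42944*I*sqrt(122)) - 23785 = -27976 - 42944*I*sqrt(122)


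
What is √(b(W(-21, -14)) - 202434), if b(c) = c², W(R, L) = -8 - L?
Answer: I*√202398 ≈ 449.89*I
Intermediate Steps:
√(b(W(-21, -14)) - 202434) = √((-8 - 1*(-14))² - 202434) = √((-8 + 14)² - 202434) = √(6² - 202434) = √(36 - 202434) = √(-202398) = I*√202398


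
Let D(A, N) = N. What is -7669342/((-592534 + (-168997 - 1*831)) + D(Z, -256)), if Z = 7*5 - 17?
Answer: 3834671/381309 ≈ 10.057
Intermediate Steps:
Z = 18 (Z = 35 - 17 = 18)
-7669342/((-592534 + (-168997 - 1*831)) + D(Z, -256)) = -7669342/((-592534 + (-168997 - 1*831)) - 256) = -7669342/((-592534 + (-168997 - 831)) - 256) = -7669342/((-592534 - 169828) - 256) = -7669342/(-762362 - 256) = -7669342/(-762618) = -7669342*(-1/762618) = 3834671/381309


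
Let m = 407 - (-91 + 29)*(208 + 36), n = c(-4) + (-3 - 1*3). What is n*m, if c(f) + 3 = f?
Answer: -201955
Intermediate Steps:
c(f) = -3 + f
n = -13 (n = (-3 - 4) + (-3 - 1*3) = -7 + (-3 - 3) = -7 - 6 = -13)
m = 15535 (m = 407 - (-62)*244 = 407 - 1*(-15128) = 407 + 15128 = 15535)
n*m = -13*15535 = -201955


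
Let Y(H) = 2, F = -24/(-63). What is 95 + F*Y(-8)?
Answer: 2011/21 ≈ 95.762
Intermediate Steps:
F = 8/21 (F = -24*(-1/63) = 8/21 ≈ 0.38095)
95 + F*Y(-8) = 95 + (8/21)*2 = 95 + 16/21 = 2011/21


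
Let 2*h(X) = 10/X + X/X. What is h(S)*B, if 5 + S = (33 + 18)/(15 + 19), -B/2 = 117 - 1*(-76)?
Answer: 2509/7 ≈ 358.43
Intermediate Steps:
B = -386 (B = -2*(117 - 1*(-76)) = -2*(117 + 76) = -2*193 = -386)
S = -7/2 (S = -5 + (33 + 18)/(15 + 19) = -5 + 51/34 = -5 + 51*(1/34) = -5 + 3/2 = -7/2 ≈ -3.5000)
h(X) = 1/2 + 5/X (h(X) = (10/X + X/X)/2 = (10/X + 1)/2 = (1 + 10/X)/2 = 1/2 + 5/X)
h(S)*B = ((10 - 7/2)/(2*(-7/2)))*(-386) = ((1/2)*(-2/7)*(13/2))*(-386) = -13/14*(-386) = 2509/7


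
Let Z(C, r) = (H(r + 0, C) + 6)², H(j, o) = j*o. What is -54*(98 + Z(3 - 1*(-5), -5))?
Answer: -67716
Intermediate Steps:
Z(C, r) = (6 + C*r)² (Z(C, r) = ((r + 0)*C + 6)² = (r*C + 6)² = (C*r + 6)² = (6 + C*r)²)
-54*(98 + Z(3 - 1*(-5), -5)) = -54*(98 + (6 + (3 - 1*(-5))*(-5))²) = -54*(98 + (6 + (3 + 5)*(-5))²) = -54*(98 + (6 + 8*(-5))²) = -54*(98 + (6 - 40)²) = -54*(98 + (-34)²) = -54*(98 + 1156) = -54*1254 = -67716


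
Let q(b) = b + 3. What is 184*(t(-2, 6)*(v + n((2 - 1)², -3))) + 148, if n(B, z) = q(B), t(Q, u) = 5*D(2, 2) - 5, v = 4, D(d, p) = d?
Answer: 7508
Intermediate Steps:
t(Q, u) = 5 (t(Q, u) = 5*2 - 5 = 10 - 5 = 5)
q(b) = 3 + b
n(B, z) = 3 + B
184*(t(-2, 6)*(v + n((2 - 1)², -3))) + 148 = 184*(5*(4 + (3 + (2 - 1)²))) + 148 = 184*(5*(4 + (3 + 1²))) + 148 = 184*(5*(4 + (3 + 1))) + 148 = 184*(5*(4 + 4)) + 148 = 184*(5*8) + 148 = 184*40 + 148 = 7360 + 148 = 7508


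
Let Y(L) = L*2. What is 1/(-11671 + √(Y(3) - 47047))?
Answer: -11671/136259282 - I*√47041/136259282 ≈ -8.5653e-5 - 1.5917e-6*I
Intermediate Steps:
Y(L) = 2*L
1/(-11671 + √(Y(3) - 47047)) = 1/(-11671 + √(2*3 - 47047)) = 1/(-11671 + √(6 - 47047)) = 1/(-11671 + √(-47041)) = 1/(-11671 + I*√47041)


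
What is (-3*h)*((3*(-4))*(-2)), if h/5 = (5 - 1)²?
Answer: -5760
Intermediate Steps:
h = 80 (h = 5*(5 - 1)² = 5*4² = 5*16 = 80)
(-3*h)*((3*(-4))*(-2)) = (-3*80)*((3*(-4))*(-2)) = -(-2880)*(-2) = -240*24 = -5760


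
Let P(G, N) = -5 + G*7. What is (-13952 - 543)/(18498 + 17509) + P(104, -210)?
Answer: 26018566/36007 ≈ 722.60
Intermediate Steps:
P(G, N) = -5 + 7*G
(-13952 - 543)/(18498 + 17509) + P(104, -210) = (-13952 - 543)/(18498 + 17509) + (-5 + 7*104) = -14495/36007 + (-5 + 728) = -14495*1/36007 + 723 = -14495/36007 + 723 = 26018566/36007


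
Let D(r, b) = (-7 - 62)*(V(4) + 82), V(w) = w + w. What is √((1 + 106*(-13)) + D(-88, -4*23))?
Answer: 3*I*√843 ≈ 87.103*I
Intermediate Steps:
V(w) = 2*w
D(r, b) = -6210 (D(r, b) = (-7 - 62)*(2*4 + 82) = -69*(8 + 82) = -69*90 = -6210)
√((1 + 106*(-13)) + D(-88, -4*23)) = √((1 + 106*(-13)) - 6210) = √((1 - 1378) - 6210) = √(-1377 - 6210) = √(-7587) = 3*I*√843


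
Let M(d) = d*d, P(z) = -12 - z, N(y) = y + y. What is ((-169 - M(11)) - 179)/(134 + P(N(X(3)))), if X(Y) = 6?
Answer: -469/110 ≈ -4.2636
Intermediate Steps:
N(y) = 2*y
M(d) = d²
((-169 - M(11)) - 179)/(134 + P(N(X(3)))) = ((-169 - 1*11²) - 179)/(134 + (-12 - 2*6)) = ((-169 - 1*121) - 179)/(134 + (-12 - 1*12)) = ((-169 - 121) - 179)/(134 + (-12 - 12)) = (-290 - 179)/(134 - 24) = -469/110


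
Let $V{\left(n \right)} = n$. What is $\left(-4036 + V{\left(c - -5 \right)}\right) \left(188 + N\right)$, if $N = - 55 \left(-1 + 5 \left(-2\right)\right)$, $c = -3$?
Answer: $-3198962$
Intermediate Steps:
$N = 605$ ($N = - 55 \left(-1 - 10\right) = \left(-55\right) \left(-11\right) = 605$)
$\left(-4036 + V{\left(c - -5 \right)}\right) \left(188 + N\right) = \left(-4036 - -2\right) \left(188 + 605\right) = \left(-4036 + \left(-3 + 5\right)\right) 793 = \left(-4036 + 2\right) 793 = \left(-4034\right) 793 = -3198962$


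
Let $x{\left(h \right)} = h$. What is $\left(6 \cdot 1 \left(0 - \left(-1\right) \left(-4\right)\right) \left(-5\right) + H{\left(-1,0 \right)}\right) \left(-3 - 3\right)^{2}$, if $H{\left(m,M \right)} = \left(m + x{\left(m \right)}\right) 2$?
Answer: $4176$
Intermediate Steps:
$H{\left(m,M \right)} = 4 m$ ($H{\left(m,M \right)} = \left(m + m\right) 2 = 2 m 2 = 4 m$)
$\left(6 \cdot 1 \left(0 - \left(-1\right) \left(-4\right)\right) \left(-5\right) + H{\left(-1,0 \right)}\right) \left(-3 - 3\right)^{2} = \left(6 \cdot 1 \left(0 - \left(-1\right) \left(-4\right)\right) \left(-5\right) + 4 \left(-1\right)\right) \left(-3 - 3\right)^{2} = \left(6 \cdot 1 \left(0 - 4\right) \left(-5\right) - 4\right) \left(-6\right)^{2} = \left(6 \cdot 1 \left(0 - 4\right) \left(-5\right) - 4\right) 36 = \left(6 \cdot 1 \left(-4\right) \left(-5\right) - 4\right) 36 = \left(6 \left(\left(-4\right) \left(-5\right)\right) - 4\right) 36 = \left(6 \cdot 20 - 4\right) 36 = \left(120 - 4\right) 36 = 116 \cdot 36 = 4176$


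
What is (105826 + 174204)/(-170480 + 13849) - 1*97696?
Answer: -15302502206/156631 ≈ -97698.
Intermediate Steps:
(105826 + 174204)/(-170480 + 13849) - 1*97696 = 280030/(-156631) - 97696 = 280030*(-1/156631) - 97696 = -280030/156631 - 97696 = -15302502206/156631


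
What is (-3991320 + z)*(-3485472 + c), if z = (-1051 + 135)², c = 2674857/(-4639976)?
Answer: 6372502279590842457/579997 ≈ 1.0987e+13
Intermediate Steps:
c = -2674857/4639976 (c = 2674857*(-1/4639976) = -2674857/4639976 ≈ -0.57648)
z = 839056 (z = (-916)² = 839056)
(-3991320 + z)*(-3485472 + c) = (-3991320 + 839056)*(-3485472 - 2674857/4639976) = -3152264*(-16172509103529/4639976) = 6372502279590842457/579997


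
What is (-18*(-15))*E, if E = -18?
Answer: -4860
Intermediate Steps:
(-18*(-15))*E = -18*(-15)*(-18) = 270*(-18) = -4860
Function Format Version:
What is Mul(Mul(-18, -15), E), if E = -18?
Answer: -4860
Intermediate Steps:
Mul(Mul(-18, -15), E) = Mul(Mul(-18, -15), -18) = Mul(270, -18) = -4860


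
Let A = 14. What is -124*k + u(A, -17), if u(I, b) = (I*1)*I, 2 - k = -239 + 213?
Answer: -3276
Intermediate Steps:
k = 28 (k = 2 - (-239 + 213) = 2 - 1*(-26) = 2 + 26 = 28)
u(I, b) = I² (u(I, b) = I*I = I²)
-124*k + u(A, -17) = -124*28 + 14² = -3472 + 196 = -3276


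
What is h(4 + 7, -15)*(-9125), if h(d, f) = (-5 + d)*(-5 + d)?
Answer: -328500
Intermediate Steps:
h(d, f) = (-5 + d)²
h(4 + 7, -15)*(-9125) = (-5 + (4 + 7))²*(-9125) = (-5 + 11)²*(-9125) = 6²*(-9125) = 36*(-9125) = -328500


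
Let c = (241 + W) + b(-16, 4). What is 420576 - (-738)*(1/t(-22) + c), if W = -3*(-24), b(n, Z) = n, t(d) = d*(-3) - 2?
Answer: 20472753/32 ≈ 6.3977e+5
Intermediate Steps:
t(d) = -2 - 3*d (t(d) = -3*d - 2 = -2 - 3*d)
W = 72
c = 297 (c = (241 + 72) - 16 = 313 - 16 = 297)
420576 - (-738)*(1/t(-22) + c) = 420576 - (-738)*(1/(-2 - 3*(-22)) + 297) = 420576 - (-738)*(1/(-2 + 66) + 297) = 420576 - (-738)*(1/64 + 297) = 420576 - (-738)*19009/64 = 420576 - 1*(-7014321/32) = 420576 + 7014321/32 = 20472753/32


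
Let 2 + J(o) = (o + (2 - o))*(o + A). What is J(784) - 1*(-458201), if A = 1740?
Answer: 463247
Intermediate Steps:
J(o) = 3478 + 2*o (J(o) = -2 + (o + (2 - o))*(o + 1740) = -2 + 2*(1740 + o) = -2 + (3480 + 2*o) = 3478 + 2*o)
J(784) - 1*(-458201) = (3478 + 2*784) - 1*(-458201) = (3478 + 1568) + 458201 = 5046 + 458201 = 463247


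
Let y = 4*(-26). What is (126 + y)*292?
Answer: 6424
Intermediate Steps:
y = -104
(126 + y)*292 = (126 - 104)*292 = 22*292 = 6424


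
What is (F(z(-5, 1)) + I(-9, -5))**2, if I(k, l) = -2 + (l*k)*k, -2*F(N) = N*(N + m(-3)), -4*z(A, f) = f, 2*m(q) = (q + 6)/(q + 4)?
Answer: 169494361/1024 ≈ 1.6552e+5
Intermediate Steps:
m(q) = (6 + q)/(2*(4 + q)) (m(q) = ((q + 6)/(q + 4))/2 = ((6 + q)/(4 + q))/2 = (6 + q)/(2*(4 + q)))
z(A, f) = -f/4
F(N) = -N*(3/2 + N)/2 (F(N) = -N*(N + (6 - 3)/(2*(4 - 3)))/2 = -N*(N + (1/2)*3/1)/2 = -N*(N + (1/2)*1*3)/2 = -N*(N + 3/2)/2 = -N*(3/2 + N)/2)
I(k, l) = -2 + l*k**2 (I(k, l) = -2 + (k*l)*k = -2 + l*k**2)
(F(z(-5, 1)) + I(-9, -5))**2 = (-(-1/4*1)*(3 + 2*(-1/4*1))/4 + (-2 - 5*(-9)**2))**2 = (-1/4*(-1/4)*(3 + 2*(-1/4)) + (-2 - 5*81))**2 = (-1/4*(-1/4)*(3 - 1/2) + (-2 - 405))**2 = (-1/4*(-1/4)*5/2 - 407)**2 = (5/32 - 407)**2 = (-13019/32)**2 = 169494361/1024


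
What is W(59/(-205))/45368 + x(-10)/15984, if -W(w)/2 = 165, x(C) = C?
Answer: -358025/45322632 ≈ -0.0078995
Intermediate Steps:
W(w) = -330 (W(w) = -2*165 = -330)
W(59/(-205))/45368 + x(-10)/15984 = -330/45368 - 10/15984 = -330*1/45368 - 10*1/15984 = -165/22684 - 5/7992 = -358025/45322632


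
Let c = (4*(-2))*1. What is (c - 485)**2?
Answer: 243049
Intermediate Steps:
c = -8 (c = -8*1 = -8)
(c - 485)**2 = (-8 - 485)**2 = (-493)**2 = 243049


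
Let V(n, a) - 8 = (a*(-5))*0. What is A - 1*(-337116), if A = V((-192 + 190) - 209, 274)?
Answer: 337124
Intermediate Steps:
V(n, a) = 8 (V(n, a) = 8 + (a*(-5))*0 = 8 - 5*a*0 = 8 + 0 = 8)
A = 8
A - 1*(-337116) = 8 - 1*(-337116) = 8 + 337116 = 337124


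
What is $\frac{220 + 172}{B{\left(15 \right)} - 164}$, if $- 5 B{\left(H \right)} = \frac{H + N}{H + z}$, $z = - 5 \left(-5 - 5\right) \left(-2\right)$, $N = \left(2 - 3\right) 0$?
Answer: $- \frac{4760}{1991} \approx -2.3908$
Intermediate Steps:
$N = 0$ ($N = \left(-1\right) 0 = 0$)
$z = -100$ ($z = - 5 \left(\left(-10\right) \left(-2\right)\right) = \left(-5\right) 20 = -100$)
$B{\left(H \right)} = - \frac{H}{5 \left(-100 + H\right)}$ ($B{\left(H \right)} = - \frac{\left(H + 0\right) \frac{1}{H - 100}}{5} = - \frac{H \frac{1}{-100 + H}}{5} = - \frac{H}{5 \left(-100 + H\right)}$)
$\frac{220 + 172}{B{\left(15 \right)} - 164} = \frac{220 + 172}{\left(-1\right) 15 \frac{1}{-500 + 5 \cdot 15} - 164} = \frac{392}{\left(-1\right) 15 \frac{1}{-500 + 75} - 164} = \frac{392}{\left(-1\right) 15 \frac{1}{-425} - 164} = \frac{392}{\left(-1\right) 15 \left(- \frac{1}{425}\right) - 164} = \frac{392}{\frac{3}{85} - 164} = \frac{392}{- \frac{13937}{85}} = 392 \left(- \frac{85}{13937}\right) = - \frac{4760}{1991}$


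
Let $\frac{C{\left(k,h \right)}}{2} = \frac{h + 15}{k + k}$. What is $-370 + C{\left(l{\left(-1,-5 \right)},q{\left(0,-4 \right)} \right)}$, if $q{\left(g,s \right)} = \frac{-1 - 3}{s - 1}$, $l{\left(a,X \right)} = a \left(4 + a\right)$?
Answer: $- \frac{5629}{15} \approx -375.27$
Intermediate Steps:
$q{\left(g,s \right)} = - \frac{4}{-1 + s}$
$C{\left(k,h \right)} = \frac{15 + h}{k}$ ($C{\left(k,h \right)} = 2 \frac{h + 15}{k + k} = 2 \frac{15 + h}{2 k} = \frac{15 + h}{k}$)
$-370 + C{\left(l{\left(-1,-5 \right)},q{\left(0,-4 \right)} \right)} = -370 + \frac{15 - \frac{4}{-1 - 4}}{\left(-1\right) \left(4 - 1\right)} = -370 + \frac{15 - \frac{4}{-5}}{\left(-1\right) 3} = -370 + \frac{15 - - \frac{4}{5}}{-3} = -370 - \frac{15 + \frac{4}{5}}{3} = -370 - \frac{79}{15} = - \frac{5629}{15}$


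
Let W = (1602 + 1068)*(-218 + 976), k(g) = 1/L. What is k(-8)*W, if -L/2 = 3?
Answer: -337310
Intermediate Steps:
L = -6 (L = -2*3 = -6)
k(g) = -⅙ (k(g) = 1/(-6) = -⅙)
W = 2023860 (W = 2670*758 = 2023860)
k(-8)*W = -⅙*2023860 = -337310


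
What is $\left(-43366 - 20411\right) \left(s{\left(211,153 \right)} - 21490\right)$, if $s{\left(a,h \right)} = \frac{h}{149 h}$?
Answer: $\frac{204214527993}{149} \approx 1.3706 \cdot 10^{9}$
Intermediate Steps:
$s{\left(a,h \right)} = \frac{1}{149}$ ($s{\left(a,h \right)} = h \frac{1}{149 h} = \frac{1}{149}$)
$\left(-43366 - 20411\right) \left(s{\left(211,153 \right)} - 21490\right) = \left(-43366 - 20411\right) \left(\frac{1}{149} - 21490\right) = \left(-63777\right) \left(- \frac{3202009}{149}\right) = \frac{204214527993}{149}$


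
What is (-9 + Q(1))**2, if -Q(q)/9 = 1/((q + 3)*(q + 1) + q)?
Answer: 100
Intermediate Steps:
Q(q) = -9/(q + (1 + q)*(3 + q)) (Q(q) = -9/((q + 3)*(q + 1) + q) = -9/((3 + q)*(1 + q) + q) = -9/((1 + q)*(3 + q) + q) = -9/(q + (1 + q)*(3 + q)))
(-9 + Q(1))**2 = (-9 - 9/(3 + 1**2 + 5*1))**2 = (-9 - 9/(3 + 1 + 5))**2 = (-9 - 9/9)**2 = (-9 - 9*1/9)**2 = (-9 - 1)**2 = (-10)**2 = 100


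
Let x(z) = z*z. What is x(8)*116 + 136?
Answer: 7560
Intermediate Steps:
x(z) = z**2
x(8)*116 + 136 = 8**2*116 + 136 = 64*116 + 136 = 7424 + 136 = 7560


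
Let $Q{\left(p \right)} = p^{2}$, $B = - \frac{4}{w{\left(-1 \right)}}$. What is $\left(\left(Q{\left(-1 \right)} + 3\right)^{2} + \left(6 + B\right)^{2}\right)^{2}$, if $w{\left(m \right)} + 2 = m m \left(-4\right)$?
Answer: $\frac{295936}{81} \approx 3653.5$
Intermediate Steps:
$w{\left(m \right)} = -2 - 4 m^{2}$ ($w{\left(m \right)} = -2 + m m \left(-4\right) = -2 + m^{2} \left(-4\right) = -2 - 4 m^{2}$)
$B = \frac{2}{3}$ ($B = - \frac{4}{-2 - 4 \left(-1\right)^{2}} = - \frac{4}{-2 - 4} = - \frac{4}{-6} = \left(-4\right) \left(- \frac{1}{6}\right) = \frac{2}{3} \approx 0.66667$)
$\left(\left(Q{\left(-1 \right)} + 3\right)^{2} + \left(6 + B\right)^{2}\right)^{2} = \left(\left(\left(-1\right)^{2} + 3\right)^{2} + \left(6 + \frac{2}{3}\right)^{2}\right)^{2} = \left(\left(1 + 3\right)^{2} + \left(\frac{20}{3}\right)^{2}\right)^{2} = \left(4^{2} + \frac{400}{9}\right)^{2} = \left(16 + \frac{400}{9}\right)^{2} = \left(\frac{544}{9}\right)^{2} = \frac{295936}{81}$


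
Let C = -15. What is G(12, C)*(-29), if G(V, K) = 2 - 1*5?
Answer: 87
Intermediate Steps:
G(V, K) = -3 (G(V, K) = 2 - 5 = -3)
G(12, C)*(-29) = -3*(-29) = 87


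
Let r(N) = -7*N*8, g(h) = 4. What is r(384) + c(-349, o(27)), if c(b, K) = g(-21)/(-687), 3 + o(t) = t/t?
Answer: -14773252/687 ≈ -21504.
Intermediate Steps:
o(t) = -2 (o(t) = -3 + t/t = -3 + 1 = -2)
r(N) = -56*N
c(b, K) = -4/687 (c(b, K) = 4/(-687) = 4*(-1/687) = -4/687)
r(384) + c(-349, o(27)) = -56*384 - 4/687 = -21504 - 4/687 = -14773252/687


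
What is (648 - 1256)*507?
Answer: -308256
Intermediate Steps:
(648 - 1256)*507 = -608*507 = -308256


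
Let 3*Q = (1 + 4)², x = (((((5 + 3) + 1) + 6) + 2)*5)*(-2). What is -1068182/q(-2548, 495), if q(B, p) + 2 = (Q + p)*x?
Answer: 1602273/128353 ≈ 12.483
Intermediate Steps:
x = -170 (x = ((((8 + 1) + 6) + 2)*5)*(-2) = (((9 + 6) + 2)*5)*(-2) = ((15 + 2)*5)*(-2) = (17*5)*(-2) = 85*(-2) = -170)
Q = 25/3 (Q = (1 + 4)²/3 = (⅓)*5² = (⅓)*25 = 25/3 ≈ 8.3333)
q(B, p) = -4256/3 - 170*p (q(B, p) = -2 + (25/3 + p)*(-170) = -2 + (-4250/3 - 170*p) = -4256/3 - 170*p)
-1068182/q(-2548, 495) = -1068182/(-4256/3 - 170*495) = -1068182/(-4256/3 - 84150) = -1068182/(-256706/3) = -1068182*(-3/256706) = 1602273/128353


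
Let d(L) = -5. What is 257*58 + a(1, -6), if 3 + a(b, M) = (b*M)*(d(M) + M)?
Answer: 14969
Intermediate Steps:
a(b, M) = -3 + M*b*(-5 + M) (a(b, M) = -3 + (b*M)*(-5 + M) = -3 + (M*b)*(-5 + M) = -3 + M*b*(-5 + M))
257*58 + a(1, -6) = 257*58 + (-3 + 1*(-6)² - 5*(-6)*1) = 14906 + (-3 + 1*36 + 30) = 14906 + (-3 + 36 + 30) = 14906 + 63 = 14969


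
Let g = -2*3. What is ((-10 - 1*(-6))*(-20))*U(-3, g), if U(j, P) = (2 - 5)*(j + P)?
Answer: 2160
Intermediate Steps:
g = -6
U(j, P) = -3*P - 3*j (U(j, P) = -3*(P + j) = -3*P - 3*j)
((-10 - 1*(-6))*(-20))*U(-3, g) = ((-10 - 1*(-6))*(-20))*(-3*(-6) - 3*(-3)) = ((-10 + 6)*(-20))*(18 + 9) = -4*(-20)*27 = 80*27 = 2160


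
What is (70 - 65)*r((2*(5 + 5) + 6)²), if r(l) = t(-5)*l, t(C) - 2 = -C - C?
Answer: 40560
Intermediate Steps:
t(C) = 2 - 2*C (t(C) = 2 + (-C - C) = 2 - 2*C)
r(l) = 12*l (r(l) = (2 - 2*(-5))*l = (2 + 10)*l = 12*l)
(70 - 65)*r((2*(5 + 5) + 6)²) = (70 - 65)*(12*(2*(5 + 5) + 6)²) = 5*(12*(2*10 + 6)²) = 5*(12*(20 + 6)²) = 5*(12*26²) = 5*(12*676) = 5*8112 = 40560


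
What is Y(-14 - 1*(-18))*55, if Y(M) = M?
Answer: 220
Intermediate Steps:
Y(-14 - 1*(-18))*55 = (-14 - 1*(-18))*55 = (-14 + 18)*55 = 4*55 = 220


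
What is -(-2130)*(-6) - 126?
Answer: -12906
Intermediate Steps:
-(-2130)*(-6) - 126 = -355*36 - 126 = -12780 - 126 = -12906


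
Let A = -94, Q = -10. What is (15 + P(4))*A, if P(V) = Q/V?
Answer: -1175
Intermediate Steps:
P(V) = -10/V
(15 + P(4))*A = (15 - 10/4)*(-94) = (15 - 10*¼)*(-94) = (15 - 5/2)*(-94) = (25/2)*(-94) = -1175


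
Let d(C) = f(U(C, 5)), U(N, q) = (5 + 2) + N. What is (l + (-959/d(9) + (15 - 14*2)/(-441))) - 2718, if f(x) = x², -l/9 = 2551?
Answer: -2899250183/112896 ≈ -25681.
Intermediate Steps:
l = -22959 (l = -9*2551 = -22959)
U(N, q) = 7 + N
d(C) = (7 + C)²
(l + (-959/d(9) + (15 - 14*2)/(-441))) - 2718 = (-22959 + (-959/(7 + 9)² + (15 - 14*2)/(-441))) - 2718 = (-22959 + (-959/(16²) + (15 - 28)*(-1/441))) - 2718 = (-22959 + (-959/256 - 13*(-1/441))) - 2718 = (-22959 + (-959*1/256 + 13/441)) - 2718 = (-22959 + (-959/256 + 13/441)) - 2718 = (-22959 - 419591/112896) - 2718 = -2592398855/112896 - 2718 = -2899250183/112896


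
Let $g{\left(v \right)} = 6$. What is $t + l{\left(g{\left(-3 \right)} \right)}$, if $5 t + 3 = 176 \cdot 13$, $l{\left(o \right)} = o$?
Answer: $463$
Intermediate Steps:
$t = 457$ ($t = - \frac{3}{5} + \frac{176 \cdot 13}{5} = - \frac{3}{5} + \frac{1}{5} \cdot 2288 = - \frac{3}{5} + \frac{2288}{5} = 457$)
$t + l{\left(g{\left(-3 \right)} \right)} = 457 + 6 = 463$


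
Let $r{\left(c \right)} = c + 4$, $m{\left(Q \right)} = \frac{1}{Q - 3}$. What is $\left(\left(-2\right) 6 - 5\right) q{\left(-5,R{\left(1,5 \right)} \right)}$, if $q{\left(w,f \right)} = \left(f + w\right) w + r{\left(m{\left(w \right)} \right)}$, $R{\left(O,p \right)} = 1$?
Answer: $- \frac{3247}{8} \approx -405.88$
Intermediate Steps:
$m{\left(Q \right)} = \frac{1}{-3 + Q}$
$r{\left(c \right)} = 4 + c$
$q{\left(w,f \right)} = 4 + \frac{1}{-3 + w} + w \left(f + w\right)$ ($q{\left(w,f \right)} = \left(f + w\right) w + \left(4 + \frac{1}{-3 + w}\right) = w \left(f + w\right) + \left(4 + \frac{1}{-3 + w}\right) = 4 + \frac{1}{-3 + w} + w \left(f + w\right)$)
$\left(\left(-2\right) 6 - 5\right) q{\left(-5,R{\left(1,5 \right)} \right)} = \left(\left(-2\right) 6 - 5\right) \frac{1 + \left(-3 - 5\right) \left(4 + \left(-5\right)^{2} + 1 \left(-5\right)\right)}{-3 - 5} = \left(-12 - 5\right) \frac{1 - 8 \left(4 + 25 - 5\right)}{-8} = - 17 \left(- \frac{1 - 192}{8}\right) = - 17 \left(\left(- \frac{1}{8}\right) \left(-191\right)\right) = \left(-17\right) \frac{191}{8} = - \frac{3247}{8}$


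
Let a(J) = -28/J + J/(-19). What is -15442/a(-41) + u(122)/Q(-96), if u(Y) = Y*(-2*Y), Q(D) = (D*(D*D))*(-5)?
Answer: -6651739915853/1223700480 ≈ -5435.8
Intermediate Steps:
a(J) = -28/J - J/19 (a(J) = -28/J + J*(-1/19) = -28/J - J/19)
Q(D) = -5*D³ (Q(D) = (D*D²)*(-5) = D³*(-5) = -5*D³)
u(Y) = -2*Y²
-15442/a(-41) + u(122)/Q(-96) = -15442/(-28/(-41) - 1/19*(-41)) + (-2*122²)/((-5*(-96)³)) = -15442/(-28*(-1/41) + 41/19) + (-2*14884)/((-5*(-884736))) = -15442/(28/41 + 41/19) - 29768/4423680 = -15442/2213/779 - 29768*1/4423680 = -15442*779/2213 - 3721/552960 = -12029318/2213 - 3721/552960 = -6651739915853/1223700480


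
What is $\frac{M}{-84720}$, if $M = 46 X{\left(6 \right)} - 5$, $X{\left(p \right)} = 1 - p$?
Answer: $\frac{47}{16944} \approx 0.0027738$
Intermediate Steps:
$M = -235$ ($M = 46 \left(1 - 6\right) - 5 = 46 \left(-5\right) - 5 = -230 - 5 = -235$)
$\frac{M}{-84720} = - \frac{235}{-84720} = \left(-235\right) \left(- \frac{1}{84720}\right) = \frac{47}{16944}$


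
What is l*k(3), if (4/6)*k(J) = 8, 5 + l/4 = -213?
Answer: -10464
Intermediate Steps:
l = -872 (l = -20 + 4*(-213) = -20 - 852 = -872)
k(J) = 12 (k(J) = (3/2)*8 = 12)
l*k(3) = -872*12 = -10464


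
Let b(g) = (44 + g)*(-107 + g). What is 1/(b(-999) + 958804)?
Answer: 1/2015034 ≈ 4.9627e-7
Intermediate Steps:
b(g) = (-107 + g)*(44 + g)
1/(b(-999) + 958804) = 1/((-4708 + (-999)² - 63*(-999)) + 958804) = 1/((-4708 + 998001 + 62937) + 958804) = 1/(1056230 + 958804) = 1/2015034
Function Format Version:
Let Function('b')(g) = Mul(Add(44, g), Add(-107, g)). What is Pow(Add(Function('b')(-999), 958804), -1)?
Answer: Rational(1, 2015034) ≈ 4.9627e-7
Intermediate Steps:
Function('b')(g) = Mul(Add(-107, g), Add(44, g))
Pow(Add(Function('b')(-999), 958804), -1) = Pow(Add(Add(-4708, Pow(-999, 2), Mul(-63, -999)), 958804), -1) = Pow(Add(Add(-4708, 998001, 62937), 958804), -1) = Pow(Add(1056230, 958804), -1) = Pow(2015034, -1) = Rational(1, 2015034)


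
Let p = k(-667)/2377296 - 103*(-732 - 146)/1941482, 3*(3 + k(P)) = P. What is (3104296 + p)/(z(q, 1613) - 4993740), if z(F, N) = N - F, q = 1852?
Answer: -5372928083517384287/8643598940242020708 ≈ -0.62161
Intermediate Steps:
k(P) = -3 + P/3
p = 80456589695/1730804022252 (p = (-3 + (⅓)*(-667))/2377296 - 103*(-732 - 146)/1941482 = (-3 - 667/3)*(1/2377296) - 103*(-878)*(1/1941482) = -676/3*1/2377296 + 90434*(1/1941482) = -169/1782972 + 45217/970741 = 80456589695/1730804022252 ≈ 0.046485)
(3104296 + p)/(z(q, 1613) - 4993740) = (3104296 + 80456589695/1730804022252)/((1613 - 1*1852) - 4993740) = 5372928083517384287/(1730804022252*((1613 - 1852) - 4993740)) = 5372928083517384287/(1730804022252*(-239 - 4993740)) = (5372928083517384287/1730804022252)/(-4993979) = (5372928083517384287/1730804022252)*(-1/4993979) = -5372928083517384287/8643598940242020708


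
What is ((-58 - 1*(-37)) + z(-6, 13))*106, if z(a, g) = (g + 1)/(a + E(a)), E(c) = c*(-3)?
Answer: -6307/3 ≈ -2102.3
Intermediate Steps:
E(c) = -3*c
z(a, g) = -(1 + g)/(2*a) (z(a, g) = (g + 1)/(a - 3*a) = (1 + g)/((-2*a)) = (1 + g)*(-1/(2*a)) = -(1 + g)/(2*a))
((-58 - 1*(-37)) + z(-6, 13))*106 = ((-58 - 1*(-37)) + (½)*(-1 - 1*13)/(-6))*106 = ((-58 + 37) + (½)*(-⅙)*(-1 - 13))*106 = (-21 + (½)*(-⅙)*(-14))*106 = (-21 + 7/6)*106 = -119/6*106 = -6307/3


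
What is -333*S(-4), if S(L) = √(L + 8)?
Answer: -666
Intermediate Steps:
S(L) = √(8 + L)
-333*S(-4) = -333*√(8 - 4) = -333*√4 = -333*2 = -666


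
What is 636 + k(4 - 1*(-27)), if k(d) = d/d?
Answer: 637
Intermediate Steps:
k(d) = 1
636 + k(4 - 1*(-27)) = 636 + 1 = 637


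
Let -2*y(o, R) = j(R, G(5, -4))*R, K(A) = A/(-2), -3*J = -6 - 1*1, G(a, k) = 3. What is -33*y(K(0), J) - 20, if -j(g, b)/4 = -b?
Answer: 442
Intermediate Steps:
j(g, b) = 4*b (j(g, b) = -(-4)*b = 4*b)
J = 7/3 (J = -(-6 - 1*1)/3 = -(-6 - 1)/3 = -⅓*(-7) = 7/3 ≈ 2.3333)
K(A) = -A/2 (K(A) = A*(-½) = -A/2)
y(o, R) = -6*R (y(o, R) = -4*3*R/2 = -6*R)
-33*y(K(0), J) - 20 = -(-198)*7/3 - 20 = -33*(-14) - 20 = 462 - 20 = 442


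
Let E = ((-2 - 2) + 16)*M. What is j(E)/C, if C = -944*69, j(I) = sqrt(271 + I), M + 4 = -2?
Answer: -sqrt(199)/65136 ≈ -0.00021657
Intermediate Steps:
M = -6 (M = -4 - 2 = -6)
E = -72 (E = ((-2 - 2) + 16)*(-6) = (-4 + 16)*(-6) = 12*(-6) = -72)
C = -65136
j(E)/C = sqrt(271 - 72)/(-65136) = sqrt(199)*(-1/65136) = -sqrt(199)/65136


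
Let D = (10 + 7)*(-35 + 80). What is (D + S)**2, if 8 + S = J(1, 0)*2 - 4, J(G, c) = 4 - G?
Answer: 576081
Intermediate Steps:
S = -6 (S = -8 + ((4 - 1*1)*2 - 4) = -8 + ((4 - 1)*2 - 4) = -8 + (3*2 - 4) = -8 + (6 - 4) = -8 + 2 = -6)
D = 765 (D = 17*45 = 765)
(D + S)**2 = (765 - 6)**2 = 759**2 = 576081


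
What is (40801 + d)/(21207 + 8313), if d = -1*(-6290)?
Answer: 15697/9840 ≈ 1.5952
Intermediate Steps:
d = 6290
(40801 + d)/(21207 + 8313) = (40801 + 6290)/(21207 + 8313) = 47091/29520 = 47091*(1/29520) = 15697/9840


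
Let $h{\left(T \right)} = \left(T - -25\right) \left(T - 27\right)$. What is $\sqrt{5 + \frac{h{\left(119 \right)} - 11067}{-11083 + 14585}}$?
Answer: $\frac{\sqrt{68957882}}{3502} \approx 2.3712$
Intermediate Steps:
$h{\left(T \right)} = \left(-27 + T\right) \left(25 + T\right)$ ($h{\left(T \right)} = \left(T + 25\right) \left(-27 + T\right) = \left(25 + T\right) \left(-27 + T\right) = \left(-27 + T\right) \left(25 + T\right)$)
$\sqrt{5 + \frac{h{\left(119 \right)} - 11067}{-11083 + 14585}} = \sqrt{5 + \frac{\left(-675 + 119^{2} - 238\right) - 11067}{-11083 + 14585}} = \sqrt{5 + \frac{\left(-675 + 14161 - 238\right) - 11067}{3502}} = \sqrt{5 + \left(13248 - 11067\right) \frac{1}{3502}} = \sqrt{5 + 2181 \cdot \frac{1}{3502}} = \sqrt{5 + \frac{2181}{3502}} = \sqrt{\frac{19691}{3502}} = \frac{\sqrt{68957882}}{3502}$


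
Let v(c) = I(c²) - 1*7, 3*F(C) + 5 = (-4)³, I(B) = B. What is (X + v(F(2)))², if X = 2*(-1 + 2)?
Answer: 274576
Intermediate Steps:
F(C) = -23 (F(C) = -5/3 + (⅓)*(-4)³ = -5/3 + (⅓)*(-64) = -5/3 - 64/3 = -23)
v(c) = -7 + c² (v(c) = c² - 1*7 = c² - 7 = -7 + c²)
X = 2 (X = 2*1 = 2)
(X + v(F(2)))² = (2 + (-7 + (-23)²))² = (2 + (-7 + 529))² = (2 + 522)² = 524² = 274576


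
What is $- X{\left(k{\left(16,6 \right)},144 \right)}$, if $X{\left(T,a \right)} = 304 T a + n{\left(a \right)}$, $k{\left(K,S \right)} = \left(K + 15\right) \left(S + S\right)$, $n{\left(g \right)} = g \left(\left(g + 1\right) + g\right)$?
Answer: $-16326288$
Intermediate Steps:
$n{\left(g \right)} = g \left(1 + 2 g\right)$ ($n{\left(g \right)} = g \left(\left(1 + g\right) + g\right) = g \left(1 + 2 g\right)$)
$k{\left(K,S \right)} = 2 S \left(15 + K\right)$ ($k{\left(K,S \right)} = \left(15 + K\right) 2 S = 2 S \left(15 + K\right)$)
$X{\left(T,a \right)} = a \left(1 + 2 a\right) + 304 T a$ ($X{\left(T,a \right)} = 304 T a + a \left(1 + 2 a\right) = a \left(1 + 2 a\right) + 304 T a$)
$- X{\left(k{\left(16,6 \right)},144 \right)} = - 144 \left(1 + 2 \cdot 144 + 304 \cdot 2 \cdot 6 \left(15 + 16\right)\right) = - 144 \left(1 + 288 + 304 \cdot 2 \cdot 6 \cdot 31\right) = - 144 \left(1 + 288 + 304 \cdot 372\right) = - 144 \left(1 + 288 + 113088\right) = - 144 \cdot 113377 = \left(-1\right) 16326288 = -16326288$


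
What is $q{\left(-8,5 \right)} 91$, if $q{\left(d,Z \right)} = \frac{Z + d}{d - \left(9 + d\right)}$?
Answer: $\frac{91}{3} \approx 30.333$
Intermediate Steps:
$q{\left(d,Z \right)} = - \frac{Z}{9} - \frac{d}{9}$ ($q{\left(d,Z \right)} = \frac{Z + d}{-9} = \left(Z + d\right) \left(- \frac{1}{9}\right) = - \frac{Z}{9} - \frac{d}{9}$)
$q{\left(-8,5 \right)} 91 = \left(\left(- \frac{1}{9}\right) 5 - - \frac{8}{9}\right) 91 = \left(- \frac{5}{9} + \frac{8}{9}\right) 91 = \frac{1}{3} \cdot 91 = \frac{91}{3}$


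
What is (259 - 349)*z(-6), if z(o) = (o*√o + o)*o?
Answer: -3240 - 3240*I*√6 ≈ -3240.0 - 7936.3*I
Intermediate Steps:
z(o) = o*(o + o^(3/2)) (z(o) = (o^(3/2) + o)*o = (o + o^(3/2))*o = o*(o + o^(3/2)))
(259 - 349)*z(-6) = (259 - 349)*((-6)² + (-6)^(5/2)) = -90*(36 + 36*I*√6) = -3240 - 3240*I*√6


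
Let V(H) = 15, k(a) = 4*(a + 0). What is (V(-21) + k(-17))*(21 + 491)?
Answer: -27136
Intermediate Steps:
k(a) = 4*a
(V(-21) + k(-17))*(21 + 491) = (15 + 4*(-17))*(21 + 491) = (15 - 68)*512 = -53*512 = -27136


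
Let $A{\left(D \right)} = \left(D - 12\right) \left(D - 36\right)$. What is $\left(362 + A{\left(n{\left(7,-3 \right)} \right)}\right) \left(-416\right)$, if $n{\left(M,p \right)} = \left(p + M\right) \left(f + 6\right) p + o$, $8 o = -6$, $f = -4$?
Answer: $-1079338$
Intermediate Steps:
$o = - \frac{3}{4}$ ($o = \frac{1}{8} \left(-6\right) = - \frac{3}{4} \approx -0.75$)
$n{\left(M,p \right)} = - \frac{3}{4} + p \left(2 M + 2 p\right)$ ($n{\left(M,p \right)} = \left(p + M\right) \left(-4 + 6\right) p - \frac{3}{4} = \left(M + p\right) 2 p - \frac{3}{4} = \left(2 M + 2 p\right) p - \frac{3}{4} = p \left(2 M + 2 p\right) - \frac{3}{4} = - \frac{3}{4} + p \left(2 M + 2 p\right)$)
$A{\left(D \right)} = \left(-36 + D\right) \left(-12 + D\right)$ ($A{\left(D \right)} = \left(-12 + D\right) \left(-36 + D\right) = \left(-36 + D\right) \left(-12 + D\right)$)
$\left(362 + A{\left(n{\left(7,-3 \right)} \right)}\right) \left(-416\right) = \left(362 + \left(432 + \left(- \frac{3}{4} + 2 \left(-3\right)^{2} + 2 \cdot 7 \left(-3\right)\right)^{2} - 48 \left(- \frac{3}{4} + 2 \left(-3\right)^{2} + 2 \cdot 7 \left(-3\right)\right)\right)\right) \left(-416\right) = \left(362 + \left(432 + \left(- \frac{3}{4} + 2 \cdot 9 - 42\right)^{2} - 48 \left(- \frac{3}{4} + 2 \cdot 9 - 42\right)\right)\right) \left(-416\right) = \left(362 + \left(432 + \left(- \frac{3}{4} + 18 - 42\right)^{2} - 48 \left(- \frac{3}{4} + 18 - 42\right)\right)\right) \left(-416\right) = \left(362 + \left(432 + \left(- \frac{99}{4}\right)^{2} - -1188\right)\right) \left(-416\right) = \left(362 + \left(432 + \frac{9801}{16} + 1188\right)\right) \left(-416\right) = \left(362 + \frac{35721}{16}\right) \left(-416\right) = \frac{41513}{16} \left(-416\right) = -1079338$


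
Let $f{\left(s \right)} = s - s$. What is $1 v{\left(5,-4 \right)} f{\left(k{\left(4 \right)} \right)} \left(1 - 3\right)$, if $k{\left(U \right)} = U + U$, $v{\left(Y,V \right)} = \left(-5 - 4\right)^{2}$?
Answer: $0$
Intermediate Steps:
$v{\left(Y,V \right)} = 81$ ($v{\left(Y,V \right)} = \left(-9\right)^{2} = 81$)
$k{\left(U \right)} = 2 U$
$f{\left(s \right)} = 0$
$1 v{\left(5,-4 \right)} f{\left(k{\left(4 \right)} \right)} \left(1 - 3\right) = 1 \cdot 81 \cdot 0 \left(1 - 3\right) = 81 \cdot 0 \left(-2\right) = 0 \left(-2\right) = 0$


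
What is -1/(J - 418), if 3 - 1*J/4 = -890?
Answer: -1/3154 ≈ -0.00031706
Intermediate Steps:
J = 3572 (J = 12 - 4*(-890) = 12 + 3560 = 3572)
-1/(J - 418) = -1/(3572 - 418) = -1/3154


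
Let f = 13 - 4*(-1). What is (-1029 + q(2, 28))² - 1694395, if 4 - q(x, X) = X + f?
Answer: -549495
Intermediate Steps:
f = 17 (f = 13 - 1*(-4) = 13 + 4 = 17)
q(x, X) = -13 - X (q(x, X) = 4 - (X + 17) = 4 - (17 + X) = 4 + (-17 - X) = -13 - X)
(-1029 + q(2, 28))² - 1694395 = (-1029 + (-13 - 1*28))² - 1694395 = (-1029 + (-13 - 28))² - 1694395 = (-1029 - 41)² - 1694395 = (-1070)² - 1694395 = 1144900 - 1694395 = -549495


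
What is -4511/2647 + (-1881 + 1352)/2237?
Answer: -11491370/5921339 ≈ -1.9407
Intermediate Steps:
-4511/2647 + (-1881 + 1352)/2237 = -4511*1/2647 - 529*1/2237 = -4511/2647 - 529/2237 = -11491370/5921339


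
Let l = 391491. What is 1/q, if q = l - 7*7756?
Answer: 1/337199 ≈ 2.9656e-6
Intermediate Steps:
q = 337199 (q = 391491 - 7*7756 = 391491 - 54292 = 337199)
1/q = 1/337199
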